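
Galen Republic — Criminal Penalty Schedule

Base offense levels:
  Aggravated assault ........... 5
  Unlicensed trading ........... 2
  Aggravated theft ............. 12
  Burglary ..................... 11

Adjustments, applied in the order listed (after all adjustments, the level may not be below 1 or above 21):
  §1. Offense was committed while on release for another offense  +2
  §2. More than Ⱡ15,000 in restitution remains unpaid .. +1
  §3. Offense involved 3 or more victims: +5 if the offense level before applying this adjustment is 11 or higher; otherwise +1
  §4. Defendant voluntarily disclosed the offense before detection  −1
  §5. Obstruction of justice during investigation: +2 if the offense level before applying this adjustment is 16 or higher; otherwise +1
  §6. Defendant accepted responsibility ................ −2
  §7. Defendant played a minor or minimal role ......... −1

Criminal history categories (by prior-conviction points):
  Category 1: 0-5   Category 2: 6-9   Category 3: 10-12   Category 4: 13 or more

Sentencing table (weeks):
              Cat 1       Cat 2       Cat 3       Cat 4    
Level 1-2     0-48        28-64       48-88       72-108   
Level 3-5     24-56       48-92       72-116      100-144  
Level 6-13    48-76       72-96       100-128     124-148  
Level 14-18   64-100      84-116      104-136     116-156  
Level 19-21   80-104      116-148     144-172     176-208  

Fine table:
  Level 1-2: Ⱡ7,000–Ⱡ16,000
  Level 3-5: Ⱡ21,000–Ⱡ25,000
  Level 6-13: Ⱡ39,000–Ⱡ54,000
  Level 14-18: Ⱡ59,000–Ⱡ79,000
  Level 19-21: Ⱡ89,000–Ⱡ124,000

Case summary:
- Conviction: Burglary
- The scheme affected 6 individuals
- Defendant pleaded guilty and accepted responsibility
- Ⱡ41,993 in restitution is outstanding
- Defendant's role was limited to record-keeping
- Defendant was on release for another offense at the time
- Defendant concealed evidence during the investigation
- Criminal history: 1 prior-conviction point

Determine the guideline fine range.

Base offense level for burglary: 11.
§1 applies: 11 + 2 = 13.
§2 applies: 13 + 1 = 14.
§3 applies (level before this adjustment is 14 ≥ 11, so +5): 14 + 5 = 19.
§4 does not apply.
§5 applies (level before this adjustment is 19 ≥ 16, so +2): 19 + 2 = 21.
§6 applies: 21 − 2 = 19.
§7 applies: 19 − 1 = 18.
Final offense level: 18.
Level 18 falls in the 14-18 band.
Fine table: Level 14-18 → Ⱡ59,000–Ⱡ79,000.

Ⱡ59,000–Ⱡ79,000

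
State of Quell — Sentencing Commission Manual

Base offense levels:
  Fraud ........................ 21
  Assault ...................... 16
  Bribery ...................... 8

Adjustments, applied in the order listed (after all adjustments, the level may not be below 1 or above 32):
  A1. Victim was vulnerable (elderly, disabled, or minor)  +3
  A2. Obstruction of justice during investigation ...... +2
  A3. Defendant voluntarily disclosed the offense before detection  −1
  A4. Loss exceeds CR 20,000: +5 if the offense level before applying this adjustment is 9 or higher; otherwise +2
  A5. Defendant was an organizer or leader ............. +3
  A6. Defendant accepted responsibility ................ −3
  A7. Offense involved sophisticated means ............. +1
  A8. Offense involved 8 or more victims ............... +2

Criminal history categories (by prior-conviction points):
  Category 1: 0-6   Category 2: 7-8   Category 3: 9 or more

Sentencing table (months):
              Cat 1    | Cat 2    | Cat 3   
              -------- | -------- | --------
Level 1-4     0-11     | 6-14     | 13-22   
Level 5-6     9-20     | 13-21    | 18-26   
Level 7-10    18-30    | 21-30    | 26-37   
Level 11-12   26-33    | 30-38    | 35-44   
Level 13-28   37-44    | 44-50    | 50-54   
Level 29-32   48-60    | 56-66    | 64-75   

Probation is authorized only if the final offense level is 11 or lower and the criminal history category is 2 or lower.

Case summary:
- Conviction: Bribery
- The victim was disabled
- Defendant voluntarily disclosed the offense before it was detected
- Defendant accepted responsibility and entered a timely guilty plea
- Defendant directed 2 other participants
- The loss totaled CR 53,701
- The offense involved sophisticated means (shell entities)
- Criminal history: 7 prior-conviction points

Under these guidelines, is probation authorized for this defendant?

Base offense level for bribery: 8.
A1 applies: 8 + 3 = 11.
A3 applies: 11 − 1 = 10.
A4 applies (level before this adjustment is 10 ≥ 9, so +5): 10 + 5 = 15.
A5 applies: 15 + 3 = 18.
A6 applies: 18 − 3 = 15.
A7 applies: 15 + 1 = 16.
Final offense level: 16.
Criminal history: 7 prior points → Category 2 (7-8).
Level 16 falls in the 13-28 band.
Grid: Level 13-28 × Category 2 = 44-50 months.
Probation check: level 16 > 11 and category 2 ≤ 2 → not eligible.

No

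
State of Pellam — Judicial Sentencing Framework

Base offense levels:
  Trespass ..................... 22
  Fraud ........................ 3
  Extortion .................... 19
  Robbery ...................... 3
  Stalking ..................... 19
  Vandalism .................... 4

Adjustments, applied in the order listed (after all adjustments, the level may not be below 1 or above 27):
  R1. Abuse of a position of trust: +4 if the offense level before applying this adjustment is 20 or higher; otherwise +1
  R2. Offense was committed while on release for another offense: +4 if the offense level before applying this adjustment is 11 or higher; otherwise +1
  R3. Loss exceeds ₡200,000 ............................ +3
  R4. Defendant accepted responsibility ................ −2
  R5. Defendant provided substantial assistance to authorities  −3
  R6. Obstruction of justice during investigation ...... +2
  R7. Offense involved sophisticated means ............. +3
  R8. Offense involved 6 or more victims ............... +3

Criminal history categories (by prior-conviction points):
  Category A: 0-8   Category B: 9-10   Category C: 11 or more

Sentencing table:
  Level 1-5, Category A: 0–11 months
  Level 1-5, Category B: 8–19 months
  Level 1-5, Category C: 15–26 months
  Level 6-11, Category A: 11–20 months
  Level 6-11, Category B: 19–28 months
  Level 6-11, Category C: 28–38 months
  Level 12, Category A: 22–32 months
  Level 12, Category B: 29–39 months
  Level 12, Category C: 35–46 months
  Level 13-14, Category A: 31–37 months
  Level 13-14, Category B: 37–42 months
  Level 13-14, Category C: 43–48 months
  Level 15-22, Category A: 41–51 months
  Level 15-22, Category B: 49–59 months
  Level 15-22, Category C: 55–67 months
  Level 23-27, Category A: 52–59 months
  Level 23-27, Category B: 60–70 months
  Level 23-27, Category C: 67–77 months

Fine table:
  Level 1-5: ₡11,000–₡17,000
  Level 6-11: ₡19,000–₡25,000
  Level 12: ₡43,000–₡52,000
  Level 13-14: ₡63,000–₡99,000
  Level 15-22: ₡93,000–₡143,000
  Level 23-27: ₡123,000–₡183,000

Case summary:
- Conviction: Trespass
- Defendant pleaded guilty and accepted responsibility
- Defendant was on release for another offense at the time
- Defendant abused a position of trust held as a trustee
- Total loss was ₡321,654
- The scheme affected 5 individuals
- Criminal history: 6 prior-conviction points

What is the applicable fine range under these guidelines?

₡123,000–₡183,000

Base offense level for trespass: 22.
R1 applies (level before this adjustment is 22 ≥ 20, so +4): 22 + 4 = 26.
R2 applies (level before this adjustment is 26 ≥ 11, so +4): 26 + 4 = 30.
R3 applies: 30 + 3 = 33.
R4 applies: 33 − 2 = 31.
R6 does not apply.
R7 does not apply.
Level 31 exceeds the maximum of 27; capped at 27.
Final offense level: 27.
Level 27 falls in the 23-27 band.
Fine table: Level 23-27 → ₡123,000–₡183,000.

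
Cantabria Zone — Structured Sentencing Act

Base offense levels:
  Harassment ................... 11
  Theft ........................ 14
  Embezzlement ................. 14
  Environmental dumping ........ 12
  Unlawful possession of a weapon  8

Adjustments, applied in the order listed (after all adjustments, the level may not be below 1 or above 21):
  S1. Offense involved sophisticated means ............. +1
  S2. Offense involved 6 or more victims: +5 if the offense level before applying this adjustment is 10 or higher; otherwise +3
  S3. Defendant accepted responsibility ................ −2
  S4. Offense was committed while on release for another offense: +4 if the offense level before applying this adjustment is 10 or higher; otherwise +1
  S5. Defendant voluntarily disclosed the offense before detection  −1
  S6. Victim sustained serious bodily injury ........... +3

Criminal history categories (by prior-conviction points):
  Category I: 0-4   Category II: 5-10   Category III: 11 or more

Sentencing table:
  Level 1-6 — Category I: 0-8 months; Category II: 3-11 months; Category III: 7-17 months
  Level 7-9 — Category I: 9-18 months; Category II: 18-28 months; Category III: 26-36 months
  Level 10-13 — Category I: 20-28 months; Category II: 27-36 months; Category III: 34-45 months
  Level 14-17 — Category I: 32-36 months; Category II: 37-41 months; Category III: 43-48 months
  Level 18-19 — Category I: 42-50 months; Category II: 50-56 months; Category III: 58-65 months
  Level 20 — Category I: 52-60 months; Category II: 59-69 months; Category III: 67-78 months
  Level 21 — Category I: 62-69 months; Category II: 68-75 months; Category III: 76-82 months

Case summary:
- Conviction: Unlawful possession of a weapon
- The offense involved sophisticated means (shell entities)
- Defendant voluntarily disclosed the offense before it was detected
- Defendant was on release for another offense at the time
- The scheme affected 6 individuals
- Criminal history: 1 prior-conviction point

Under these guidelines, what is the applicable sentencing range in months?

32-36 months

Base offense level for unlawful possession of a weapon: 8.
S1 applies: 8 + 1 = 9.
S2 applies (level before this adjustment is 9 < 10, so +3): 9 + 3 = 12.
S4 applies (level before this adjustment is 12 ≥ 10, so +4): 12 + 4 = 16.
S5 applies: 16 − 1 = 15.
S6 does not apply.
Final offense level: 15.
Criminal history: 1 prior point → Category I (0-4).
Level 15 falls in the 14-17 band.
Grid: Level 14-17 × Category I = 32-36 months.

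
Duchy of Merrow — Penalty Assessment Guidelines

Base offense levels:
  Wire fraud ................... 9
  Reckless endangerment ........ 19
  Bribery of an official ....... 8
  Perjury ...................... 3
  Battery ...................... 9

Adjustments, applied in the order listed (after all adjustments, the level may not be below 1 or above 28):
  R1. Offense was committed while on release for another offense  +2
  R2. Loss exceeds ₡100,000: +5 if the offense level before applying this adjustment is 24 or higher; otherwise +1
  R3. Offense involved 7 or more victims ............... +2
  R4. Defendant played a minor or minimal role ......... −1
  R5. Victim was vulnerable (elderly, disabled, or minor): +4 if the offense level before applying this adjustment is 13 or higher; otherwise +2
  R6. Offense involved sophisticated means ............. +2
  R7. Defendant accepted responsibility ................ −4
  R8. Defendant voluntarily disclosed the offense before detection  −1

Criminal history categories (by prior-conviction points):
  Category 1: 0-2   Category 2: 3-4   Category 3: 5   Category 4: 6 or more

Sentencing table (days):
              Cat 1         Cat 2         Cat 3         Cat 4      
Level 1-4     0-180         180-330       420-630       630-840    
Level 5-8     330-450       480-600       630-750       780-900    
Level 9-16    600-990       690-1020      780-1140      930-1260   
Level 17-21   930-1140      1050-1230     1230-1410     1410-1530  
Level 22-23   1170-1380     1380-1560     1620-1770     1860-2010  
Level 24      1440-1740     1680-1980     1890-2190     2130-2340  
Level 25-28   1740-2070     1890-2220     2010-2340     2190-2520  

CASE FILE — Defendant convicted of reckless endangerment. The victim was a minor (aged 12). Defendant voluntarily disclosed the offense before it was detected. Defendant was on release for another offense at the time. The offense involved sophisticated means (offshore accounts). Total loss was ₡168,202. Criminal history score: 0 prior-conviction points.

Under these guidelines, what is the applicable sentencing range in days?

1740-2070 days

Base offense level for reckless endangerment: 19.
R1 applies: 19 + 2 = 21.
R2 applies (level before this adjustment is 21 < 24, so +1): 21 + 1 = 22.
R4 does not apply.
R5 applies (level before this adjustment is 22 ≥ 13, so +4): 22 + 4 = 26.
R6 applies: 26 + 2 = 28.
R7 does not apply.
R8 applies: 28 − 1 = 27.
Final offense level: 27.
Criminal history: 0 prior points → Category 1 (0-2).
Level 27 falls in the 25-28 band.
Grid: Level 25-28 × Category 1 = 1740-2070 days.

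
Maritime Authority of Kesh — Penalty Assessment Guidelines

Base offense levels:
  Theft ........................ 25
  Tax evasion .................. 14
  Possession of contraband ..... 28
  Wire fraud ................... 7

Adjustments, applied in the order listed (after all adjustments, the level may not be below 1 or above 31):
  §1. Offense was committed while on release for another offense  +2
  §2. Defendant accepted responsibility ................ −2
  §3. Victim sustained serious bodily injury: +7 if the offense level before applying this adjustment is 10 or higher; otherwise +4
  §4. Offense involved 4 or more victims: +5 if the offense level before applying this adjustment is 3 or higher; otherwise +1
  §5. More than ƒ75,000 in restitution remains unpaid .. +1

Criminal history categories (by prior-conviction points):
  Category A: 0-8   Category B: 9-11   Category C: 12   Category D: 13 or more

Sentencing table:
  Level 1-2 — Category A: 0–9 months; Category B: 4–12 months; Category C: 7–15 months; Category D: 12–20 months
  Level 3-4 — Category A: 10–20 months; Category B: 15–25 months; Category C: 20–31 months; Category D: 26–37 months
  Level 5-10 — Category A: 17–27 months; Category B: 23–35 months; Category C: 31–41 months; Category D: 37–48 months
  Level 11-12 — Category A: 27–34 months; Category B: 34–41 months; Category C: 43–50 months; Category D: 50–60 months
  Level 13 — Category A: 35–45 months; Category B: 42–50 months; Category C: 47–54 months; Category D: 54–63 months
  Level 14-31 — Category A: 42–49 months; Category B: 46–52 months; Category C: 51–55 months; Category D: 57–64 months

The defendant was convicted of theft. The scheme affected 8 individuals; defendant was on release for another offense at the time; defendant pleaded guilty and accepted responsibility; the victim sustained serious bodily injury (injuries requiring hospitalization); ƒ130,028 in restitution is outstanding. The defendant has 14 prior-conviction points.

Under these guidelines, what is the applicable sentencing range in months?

57-64 months

Base offense level for theft: 25.
§1 applies: 25 + 2 = 27.
§2 applies: 27 − 2 = 25.
§3 applies (level before this adjustment is 25 ≥ 10, so +7): 25 + 7 = 32.
§4 applies (level before this adjustment is 32 ≥ 3, so +5): 32 + 5 = 37.
§5 applies: 37 + 1 = 38.
Level 38 exceeds the maximum of 31; capped at 31.
Final offense level: 31.
Criminal history: 14 prior points → Category D (13+).
Level 31 falls in the 14-31 band.
Grid: Level 14-31 × Category D = 57-64 months.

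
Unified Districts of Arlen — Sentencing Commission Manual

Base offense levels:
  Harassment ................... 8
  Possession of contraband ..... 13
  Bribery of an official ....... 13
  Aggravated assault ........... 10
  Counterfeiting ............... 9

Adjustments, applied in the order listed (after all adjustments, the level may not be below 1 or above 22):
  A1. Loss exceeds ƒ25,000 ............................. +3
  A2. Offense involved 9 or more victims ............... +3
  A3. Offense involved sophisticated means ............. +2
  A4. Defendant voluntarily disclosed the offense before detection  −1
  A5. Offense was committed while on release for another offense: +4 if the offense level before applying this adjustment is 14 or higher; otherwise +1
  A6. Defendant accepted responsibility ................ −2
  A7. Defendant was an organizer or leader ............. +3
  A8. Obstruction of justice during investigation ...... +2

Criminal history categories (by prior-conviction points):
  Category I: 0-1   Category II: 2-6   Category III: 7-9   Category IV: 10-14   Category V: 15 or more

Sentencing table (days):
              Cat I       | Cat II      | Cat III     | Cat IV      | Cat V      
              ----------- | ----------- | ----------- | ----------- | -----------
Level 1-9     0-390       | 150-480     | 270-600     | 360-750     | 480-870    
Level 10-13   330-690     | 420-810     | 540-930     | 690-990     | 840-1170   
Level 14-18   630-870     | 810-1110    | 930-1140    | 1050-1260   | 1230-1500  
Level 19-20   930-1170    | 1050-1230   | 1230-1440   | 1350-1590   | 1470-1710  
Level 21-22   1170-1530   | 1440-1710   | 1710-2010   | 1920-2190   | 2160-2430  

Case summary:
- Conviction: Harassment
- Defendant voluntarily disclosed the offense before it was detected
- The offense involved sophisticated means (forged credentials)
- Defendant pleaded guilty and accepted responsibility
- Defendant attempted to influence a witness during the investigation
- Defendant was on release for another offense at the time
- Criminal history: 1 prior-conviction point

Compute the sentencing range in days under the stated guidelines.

Base offense level for harassment: 8.
A1 does not apply.
A3 applies: 8 + 2 = 10.
A4 applies: 10 − 1 = 9.
A5 applies (level before this adjustment is 9 < 14, so +1): 9 + 1 = 10.
A6 applies: 10 − 2 = 8.
A8 applies: 8 + 2 = 10.
Final offense level: 10.
Criminal history: 1 prior point → Category I (0-1).
Level 10 falls in the 10-13 band.
Grid: Level 10-13 × Category I = 330-690 days.

330-690 days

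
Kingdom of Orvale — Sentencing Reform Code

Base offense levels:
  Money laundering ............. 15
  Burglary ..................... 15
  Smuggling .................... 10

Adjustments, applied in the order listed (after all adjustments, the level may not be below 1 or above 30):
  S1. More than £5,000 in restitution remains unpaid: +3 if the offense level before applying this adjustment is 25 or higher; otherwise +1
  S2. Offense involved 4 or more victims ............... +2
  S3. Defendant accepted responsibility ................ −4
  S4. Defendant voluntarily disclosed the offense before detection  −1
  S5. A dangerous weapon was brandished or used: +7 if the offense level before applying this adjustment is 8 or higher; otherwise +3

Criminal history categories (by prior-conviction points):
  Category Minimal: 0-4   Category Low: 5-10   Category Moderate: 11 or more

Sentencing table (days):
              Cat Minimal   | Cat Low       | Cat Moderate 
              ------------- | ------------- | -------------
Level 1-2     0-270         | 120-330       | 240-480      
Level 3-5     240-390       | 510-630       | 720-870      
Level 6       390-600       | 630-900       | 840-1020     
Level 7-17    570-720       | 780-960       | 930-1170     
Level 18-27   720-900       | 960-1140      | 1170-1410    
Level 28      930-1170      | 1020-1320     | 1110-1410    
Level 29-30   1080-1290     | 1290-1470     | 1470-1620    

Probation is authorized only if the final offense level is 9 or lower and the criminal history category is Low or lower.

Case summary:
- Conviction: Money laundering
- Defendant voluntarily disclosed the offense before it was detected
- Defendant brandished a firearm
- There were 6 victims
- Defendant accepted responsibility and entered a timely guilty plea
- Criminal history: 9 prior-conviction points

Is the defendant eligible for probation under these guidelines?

Base offense level for money laundering: 15.
S2 applies: 15 + 2 = 17.
S3 applies: 17 − 4 = 13.
S4 applies: 13 − 1 = 12.
S5 applies (level before this adjustment is 12 ≥ 8, so +7): 12 + 7 = 19.
Final offense level: 19.
Criminal history: 9 prior points → Category Low (5-10).
Level 19 falls in the 18-27 band.
Grid: Level 18-27 × Category Low = 960-1140 days.
Probation check: level 19 > 9 and category Low ≤ Low → not eligible.

No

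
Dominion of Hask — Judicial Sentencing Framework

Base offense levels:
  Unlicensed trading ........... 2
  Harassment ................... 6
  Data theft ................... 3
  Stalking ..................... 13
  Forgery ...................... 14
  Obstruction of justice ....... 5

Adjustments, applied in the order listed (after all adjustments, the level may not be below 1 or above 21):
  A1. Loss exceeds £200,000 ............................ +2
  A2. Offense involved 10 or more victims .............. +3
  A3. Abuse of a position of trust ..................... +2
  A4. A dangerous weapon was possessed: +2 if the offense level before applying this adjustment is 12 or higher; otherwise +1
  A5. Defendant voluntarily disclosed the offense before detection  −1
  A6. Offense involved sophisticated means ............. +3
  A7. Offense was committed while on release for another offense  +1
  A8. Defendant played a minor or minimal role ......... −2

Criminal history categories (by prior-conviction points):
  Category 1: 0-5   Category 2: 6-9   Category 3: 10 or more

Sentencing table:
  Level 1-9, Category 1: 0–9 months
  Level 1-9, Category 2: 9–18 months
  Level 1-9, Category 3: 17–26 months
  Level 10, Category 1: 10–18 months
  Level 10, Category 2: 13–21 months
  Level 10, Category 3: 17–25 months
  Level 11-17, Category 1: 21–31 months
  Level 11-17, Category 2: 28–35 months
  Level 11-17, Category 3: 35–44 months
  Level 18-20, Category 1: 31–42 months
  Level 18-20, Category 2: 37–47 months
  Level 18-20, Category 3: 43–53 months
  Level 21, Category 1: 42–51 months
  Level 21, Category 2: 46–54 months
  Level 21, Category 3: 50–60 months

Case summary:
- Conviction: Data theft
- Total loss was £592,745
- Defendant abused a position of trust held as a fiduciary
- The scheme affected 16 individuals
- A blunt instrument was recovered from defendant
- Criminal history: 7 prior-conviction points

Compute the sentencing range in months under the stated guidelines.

Base offense level for data theft: 3.
A1 applies: 3 + 2 = 5.
A2 applies: 5 + 3 = 8.
A3 applies: 8 + 2 = 10.
A4 applies (level before this adjustment is 10 < 12, so +1): 10 + 1 = 11.
A5 does not apply.
A7 does not apply.
Final offense level: 11.
Criminal history: 7 prior points → Category 2 (6-9).
Level 11 falls in the 11-17 band.
Grid: Level 11-17 × Category 2 = 28-35 months.

28-35 months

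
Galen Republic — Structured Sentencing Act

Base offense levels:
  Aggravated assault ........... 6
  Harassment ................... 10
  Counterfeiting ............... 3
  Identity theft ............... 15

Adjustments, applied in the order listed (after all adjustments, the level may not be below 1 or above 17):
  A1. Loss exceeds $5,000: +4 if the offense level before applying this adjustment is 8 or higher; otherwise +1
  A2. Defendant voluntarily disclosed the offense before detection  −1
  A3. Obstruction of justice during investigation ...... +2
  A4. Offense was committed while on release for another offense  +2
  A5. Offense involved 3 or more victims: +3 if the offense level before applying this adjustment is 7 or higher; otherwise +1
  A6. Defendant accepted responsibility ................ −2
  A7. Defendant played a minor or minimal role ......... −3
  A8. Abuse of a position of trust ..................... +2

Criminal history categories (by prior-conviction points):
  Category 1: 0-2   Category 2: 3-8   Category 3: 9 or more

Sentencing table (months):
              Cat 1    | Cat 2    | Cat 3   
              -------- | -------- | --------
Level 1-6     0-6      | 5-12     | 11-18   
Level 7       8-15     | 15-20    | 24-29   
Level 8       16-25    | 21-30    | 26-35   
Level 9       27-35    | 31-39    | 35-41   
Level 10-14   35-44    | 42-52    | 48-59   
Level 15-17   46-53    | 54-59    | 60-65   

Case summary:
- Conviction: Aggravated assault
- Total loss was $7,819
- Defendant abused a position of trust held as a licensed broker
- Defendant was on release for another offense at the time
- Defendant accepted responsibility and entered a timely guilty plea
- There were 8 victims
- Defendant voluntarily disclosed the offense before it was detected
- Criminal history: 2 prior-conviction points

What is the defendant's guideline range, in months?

35-44 months

Base offense level for aggravated assault: 6.
A1 applies (level before this adjustment is 6 < 8, so +1): 6 + 1 = 7.
A2 applies: 7 − 1 = 6.
A3 does not apply.
A4 applies: 6 + 2 = 8.
A5 applies (level before this adjustment is 8 ≥ 7, so +3): 8 + 3 = 11.
A6 applies: 11 − 2 = 9.
A7 does not apply.
A8 applies: 9 + 2 = 11.
Final offense level: 11.
Criminal history: 2 prior points → Category 1 (0-2).
Level 11 falls in the 10-14 band.
Grid: Level 10-14 × Category 1 = 35-44 months.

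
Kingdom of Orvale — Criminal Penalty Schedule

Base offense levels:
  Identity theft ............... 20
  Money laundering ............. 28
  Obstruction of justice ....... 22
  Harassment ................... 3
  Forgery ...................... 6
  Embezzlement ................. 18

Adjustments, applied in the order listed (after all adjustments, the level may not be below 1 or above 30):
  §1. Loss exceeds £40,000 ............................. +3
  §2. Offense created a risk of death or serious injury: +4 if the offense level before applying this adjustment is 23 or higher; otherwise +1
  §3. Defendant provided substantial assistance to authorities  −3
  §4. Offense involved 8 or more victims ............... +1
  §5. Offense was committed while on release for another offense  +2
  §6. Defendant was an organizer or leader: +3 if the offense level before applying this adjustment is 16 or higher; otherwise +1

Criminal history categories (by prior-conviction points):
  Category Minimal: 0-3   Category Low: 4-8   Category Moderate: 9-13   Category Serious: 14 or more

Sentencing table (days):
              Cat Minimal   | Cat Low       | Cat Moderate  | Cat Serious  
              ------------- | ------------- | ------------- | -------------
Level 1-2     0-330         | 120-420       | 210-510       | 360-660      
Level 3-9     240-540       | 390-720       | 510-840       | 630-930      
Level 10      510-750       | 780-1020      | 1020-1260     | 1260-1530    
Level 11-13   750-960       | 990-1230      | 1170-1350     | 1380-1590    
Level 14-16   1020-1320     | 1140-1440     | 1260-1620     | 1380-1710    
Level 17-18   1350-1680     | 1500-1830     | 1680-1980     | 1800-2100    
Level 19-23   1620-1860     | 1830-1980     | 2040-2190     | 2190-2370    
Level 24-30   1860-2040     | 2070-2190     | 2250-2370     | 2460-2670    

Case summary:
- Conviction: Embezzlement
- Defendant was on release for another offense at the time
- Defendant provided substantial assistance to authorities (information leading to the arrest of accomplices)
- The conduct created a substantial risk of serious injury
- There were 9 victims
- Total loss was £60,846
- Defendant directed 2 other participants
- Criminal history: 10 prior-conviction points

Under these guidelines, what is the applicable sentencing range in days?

2250-2370 days

Base offense level for embezzlement: 18.
§1 applies: 18 + 3 = 21.
§2 applies (level before this adjustment is 21 < 23, so +1): 21 + 1 = 22.
§3 applies: 22 − 3 = 19.
§4 applies: 19 + 1 = 20.
§5 applies: 20 + 2 = 22.
§6 applies (level before this adjustment is 22 ≥ 16, so +3): 22 + 3 = 25.
Final offense level: 25.
Criminal history: 10 prior points → Category Moderate (9-13).
Level 25 falls in the 24-30 band.
Grid: Level 24-30 × Category Moderate = 2250-2370 days.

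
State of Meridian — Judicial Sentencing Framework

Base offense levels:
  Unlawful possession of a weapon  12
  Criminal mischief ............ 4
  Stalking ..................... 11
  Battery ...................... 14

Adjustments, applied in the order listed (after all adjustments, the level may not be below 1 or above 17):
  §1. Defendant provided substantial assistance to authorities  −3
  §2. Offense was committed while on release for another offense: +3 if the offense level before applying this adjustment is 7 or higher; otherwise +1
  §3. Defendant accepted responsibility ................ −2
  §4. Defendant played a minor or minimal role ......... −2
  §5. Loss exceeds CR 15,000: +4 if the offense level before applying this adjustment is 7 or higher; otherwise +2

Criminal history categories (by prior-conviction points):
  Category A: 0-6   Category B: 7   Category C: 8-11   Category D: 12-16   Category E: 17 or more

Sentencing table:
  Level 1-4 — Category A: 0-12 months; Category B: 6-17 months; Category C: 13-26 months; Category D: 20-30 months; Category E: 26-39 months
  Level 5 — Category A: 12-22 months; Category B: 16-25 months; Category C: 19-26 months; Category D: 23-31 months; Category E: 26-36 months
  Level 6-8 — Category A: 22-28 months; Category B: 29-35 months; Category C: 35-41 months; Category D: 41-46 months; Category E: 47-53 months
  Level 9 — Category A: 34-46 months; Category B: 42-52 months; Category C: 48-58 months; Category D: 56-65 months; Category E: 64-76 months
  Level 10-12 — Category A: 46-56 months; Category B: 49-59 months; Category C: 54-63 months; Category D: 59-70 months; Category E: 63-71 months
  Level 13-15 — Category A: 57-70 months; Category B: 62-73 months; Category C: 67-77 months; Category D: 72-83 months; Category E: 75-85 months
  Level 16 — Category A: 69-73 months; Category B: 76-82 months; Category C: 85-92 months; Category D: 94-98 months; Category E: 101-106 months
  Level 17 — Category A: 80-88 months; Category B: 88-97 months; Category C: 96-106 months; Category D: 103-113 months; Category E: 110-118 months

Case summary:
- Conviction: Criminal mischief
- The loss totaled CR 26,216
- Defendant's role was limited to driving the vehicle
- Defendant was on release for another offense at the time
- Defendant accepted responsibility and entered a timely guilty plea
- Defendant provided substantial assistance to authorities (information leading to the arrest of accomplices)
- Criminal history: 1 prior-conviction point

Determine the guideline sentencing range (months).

0-12 months

Base offense level for criminal mischief: 4.
§1 applies: 4 − 3 = 1.
§2 applies (level before this adjustment is 1 < 7, so +1): 1 + 1 = 2.
§3 applies: 2 − 2 = 0.
§4 applies: 0 − 2 = -2.
§5 applies (level before this adjustment is -2 < 7, so +2): -2 + 2 = 0.
Level 0 is below the minimum of 1; floored at 1.
Final offense level: 1.
Criminal history: 1 prior point → Category A (0-6).
Level 1 falls in the 1-4 band.
Grid: Level 1-4 × Category A = 0-12 months.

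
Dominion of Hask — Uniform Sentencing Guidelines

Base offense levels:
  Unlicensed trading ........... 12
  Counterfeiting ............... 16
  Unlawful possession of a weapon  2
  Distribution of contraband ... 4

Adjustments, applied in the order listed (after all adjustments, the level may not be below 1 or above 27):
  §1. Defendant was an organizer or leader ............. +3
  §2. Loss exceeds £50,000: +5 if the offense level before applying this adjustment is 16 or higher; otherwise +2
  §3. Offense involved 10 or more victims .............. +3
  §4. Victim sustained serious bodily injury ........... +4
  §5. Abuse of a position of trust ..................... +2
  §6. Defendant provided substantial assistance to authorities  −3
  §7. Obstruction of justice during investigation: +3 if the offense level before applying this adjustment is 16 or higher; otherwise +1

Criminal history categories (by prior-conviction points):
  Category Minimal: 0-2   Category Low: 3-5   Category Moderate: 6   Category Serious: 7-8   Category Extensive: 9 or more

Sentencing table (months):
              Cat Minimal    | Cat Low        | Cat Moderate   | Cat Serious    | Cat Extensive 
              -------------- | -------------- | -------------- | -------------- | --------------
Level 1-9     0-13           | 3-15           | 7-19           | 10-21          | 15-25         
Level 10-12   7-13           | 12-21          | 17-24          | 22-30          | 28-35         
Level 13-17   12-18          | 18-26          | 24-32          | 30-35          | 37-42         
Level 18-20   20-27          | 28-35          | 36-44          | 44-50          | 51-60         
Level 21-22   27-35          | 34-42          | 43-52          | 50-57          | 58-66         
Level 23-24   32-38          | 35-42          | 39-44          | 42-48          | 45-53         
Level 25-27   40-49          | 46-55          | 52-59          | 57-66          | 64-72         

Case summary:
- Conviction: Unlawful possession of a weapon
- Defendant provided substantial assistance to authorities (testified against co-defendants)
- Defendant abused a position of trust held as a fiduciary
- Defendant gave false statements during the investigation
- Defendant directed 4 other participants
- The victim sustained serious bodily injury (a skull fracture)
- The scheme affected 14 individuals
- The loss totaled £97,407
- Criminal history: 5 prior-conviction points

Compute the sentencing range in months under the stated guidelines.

18-26 months

Base offense level for unlawful possession of a weapon: 2.
§1 applies: 2 + 3 = 5.
§2 applies (level before this adjustment is 5 < 16, so +2): 5 + 2 = 7.
§3 applies: 7 + 3 = 10.
§4 applies: 10 + 4 = 14.
§5 applies: 14 + 2 = 16.
§6 applies: 16 − 3 = 13.
§7 applies (level before this adjustment is 13 < 16, so +1): 13 + 1 = 14.
Final offense level: 14.
Criminal history: 5 prior points → Category Low (3-5).
Level 14 falls in the 13-17 band.
Grid: Level 13-17 × Category Low = 18-26 months.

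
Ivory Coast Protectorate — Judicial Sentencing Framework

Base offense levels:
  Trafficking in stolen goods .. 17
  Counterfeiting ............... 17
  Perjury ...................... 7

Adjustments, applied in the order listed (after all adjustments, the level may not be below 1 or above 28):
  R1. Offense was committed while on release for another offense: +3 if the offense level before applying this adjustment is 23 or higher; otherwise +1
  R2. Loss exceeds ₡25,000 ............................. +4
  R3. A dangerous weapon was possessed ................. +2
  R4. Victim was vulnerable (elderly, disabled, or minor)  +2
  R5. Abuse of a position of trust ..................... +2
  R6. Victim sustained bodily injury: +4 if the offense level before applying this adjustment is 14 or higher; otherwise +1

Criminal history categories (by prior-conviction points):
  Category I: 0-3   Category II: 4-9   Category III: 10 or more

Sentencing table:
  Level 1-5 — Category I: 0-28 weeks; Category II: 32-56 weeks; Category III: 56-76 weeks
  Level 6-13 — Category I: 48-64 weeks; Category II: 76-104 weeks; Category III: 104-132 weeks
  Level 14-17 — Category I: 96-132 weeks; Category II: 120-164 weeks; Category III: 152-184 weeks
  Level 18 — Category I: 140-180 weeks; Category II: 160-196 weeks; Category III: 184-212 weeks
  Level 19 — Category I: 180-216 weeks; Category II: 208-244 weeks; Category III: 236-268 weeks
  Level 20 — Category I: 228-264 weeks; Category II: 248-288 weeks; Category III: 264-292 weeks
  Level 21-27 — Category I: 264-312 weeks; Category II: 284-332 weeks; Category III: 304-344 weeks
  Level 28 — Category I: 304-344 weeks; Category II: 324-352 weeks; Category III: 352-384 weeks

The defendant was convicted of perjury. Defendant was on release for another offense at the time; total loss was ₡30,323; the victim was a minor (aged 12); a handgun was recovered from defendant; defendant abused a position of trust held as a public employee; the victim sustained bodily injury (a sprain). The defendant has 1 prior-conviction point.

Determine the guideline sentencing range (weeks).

Base offense level for perjury: 7.
R1 applies (level before this adjustment is 7 < 23, so +1): 7 + 1 = 8.
R2 applies: 8 + 4 = 12.
R3 applies: 12 + 2 = 14.
R4 applies: 14 + 2 = 16.
R5 applies: 16 + 2 = 18.
R6 applies (level before this adjustment is 18 ≥ 14, so +4): 18 + 4 = 22.
Final offense level: 22.
Criminal history: 1 prior point → Category I (0-3).
Level 22 falls in the 21-27 band.
Grid: Level 21-27 × Category I = 264-312 weeks.

264-312 weeks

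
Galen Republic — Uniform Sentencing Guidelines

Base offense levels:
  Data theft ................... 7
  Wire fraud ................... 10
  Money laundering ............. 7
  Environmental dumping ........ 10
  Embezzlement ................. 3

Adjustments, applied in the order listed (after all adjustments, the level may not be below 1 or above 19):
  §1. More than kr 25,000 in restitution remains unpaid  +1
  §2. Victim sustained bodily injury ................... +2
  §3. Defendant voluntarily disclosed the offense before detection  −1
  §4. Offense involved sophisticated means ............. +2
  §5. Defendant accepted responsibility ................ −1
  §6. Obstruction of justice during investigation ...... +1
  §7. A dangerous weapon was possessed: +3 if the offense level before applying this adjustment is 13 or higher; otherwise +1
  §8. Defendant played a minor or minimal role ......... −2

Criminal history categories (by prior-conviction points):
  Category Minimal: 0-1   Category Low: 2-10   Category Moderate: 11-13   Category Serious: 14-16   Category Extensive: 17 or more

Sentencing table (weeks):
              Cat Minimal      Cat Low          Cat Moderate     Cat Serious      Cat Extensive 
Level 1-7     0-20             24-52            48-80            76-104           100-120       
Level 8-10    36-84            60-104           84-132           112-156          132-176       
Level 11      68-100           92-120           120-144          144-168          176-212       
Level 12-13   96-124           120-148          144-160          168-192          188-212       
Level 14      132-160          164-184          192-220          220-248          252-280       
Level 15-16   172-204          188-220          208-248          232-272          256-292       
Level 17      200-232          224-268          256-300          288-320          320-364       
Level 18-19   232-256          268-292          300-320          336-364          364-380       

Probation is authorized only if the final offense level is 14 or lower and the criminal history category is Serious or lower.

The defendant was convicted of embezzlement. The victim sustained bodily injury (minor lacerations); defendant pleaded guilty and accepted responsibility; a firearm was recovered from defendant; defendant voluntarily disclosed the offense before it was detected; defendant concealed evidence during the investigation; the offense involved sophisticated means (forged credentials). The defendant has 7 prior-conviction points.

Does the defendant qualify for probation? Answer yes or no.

Base offense level for embezzlement: 3.
§1 does not apply.
§2 applies: 3 + 2 = 5.
§3 applies: 5 − 1 = 4.
§4 applies: 4 + 2 = 6.
§5 applies: 6 − 1 = 5.
§6 applies: 5 + 1 = 6.
§7 applies (level before this adjustment is 6 < 13, so +1): 6 + 1 = 7.
§8 does not apply.
Final offense level: 7.
Criminal history: 7 prior points → Category Low (2-10).
Level 7 falls in the 1-7 band.
Grid: Level 1-7 × Category Low = 24-52 weeks.
Probation check: level 7 ≤ 14 and category Low ≤ Serious → eligible.

Yes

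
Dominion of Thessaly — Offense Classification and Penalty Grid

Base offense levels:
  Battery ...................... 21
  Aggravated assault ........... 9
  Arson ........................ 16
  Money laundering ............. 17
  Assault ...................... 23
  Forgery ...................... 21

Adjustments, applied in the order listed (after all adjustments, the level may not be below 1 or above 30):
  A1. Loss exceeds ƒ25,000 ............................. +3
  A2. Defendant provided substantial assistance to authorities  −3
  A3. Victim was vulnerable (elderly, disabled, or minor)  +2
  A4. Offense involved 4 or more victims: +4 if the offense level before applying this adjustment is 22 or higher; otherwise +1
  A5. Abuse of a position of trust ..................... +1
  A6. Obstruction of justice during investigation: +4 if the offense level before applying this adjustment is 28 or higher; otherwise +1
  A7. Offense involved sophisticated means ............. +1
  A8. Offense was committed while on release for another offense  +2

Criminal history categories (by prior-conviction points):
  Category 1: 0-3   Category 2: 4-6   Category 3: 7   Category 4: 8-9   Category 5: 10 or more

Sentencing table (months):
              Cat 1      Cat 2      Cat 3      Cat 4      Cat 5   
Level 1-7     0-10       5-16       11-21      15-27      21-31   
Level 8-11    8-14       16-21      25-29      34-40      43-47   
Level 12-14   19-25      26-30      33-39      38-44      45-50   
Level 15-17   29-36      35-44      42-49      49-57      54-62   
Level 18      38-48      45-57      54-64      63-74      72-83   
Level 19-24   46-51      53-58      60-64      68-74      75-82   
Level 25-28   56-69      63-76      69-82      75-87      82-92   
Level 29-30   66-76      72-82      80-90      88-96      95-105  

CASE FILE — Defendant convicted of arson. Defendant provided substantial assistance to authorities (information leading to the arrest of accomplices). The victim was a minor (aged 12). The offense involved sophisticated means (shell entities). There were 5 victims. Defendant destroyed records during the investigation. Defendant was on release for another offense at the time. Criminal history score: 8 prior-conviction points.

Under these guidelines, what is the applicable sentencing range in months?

68-74 months

Base offense level for arson: 16.
A1 does not apply.
A2 applies: 16 − 3 = 13.
A3 applies: 13 + 2 = 15.
A4 applies (level before this adjustment is 15 < 22, so +1): 15 + 1 = 16.
A5 does not apply.
A6 applies (level before this adjustment is 16 < 28, so +1): 16 + 1 = 17.
A7 applies: 17 + 1 = 18.
A8 applies: 18 + 2 = 20.
Final offense level: 20.
Criminal history: 8 prior points → Category 4 (8-9).
Level 20 falls in the 19-24 band.
Grid: Level 19-24 × Category 4 = 68-74 months.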